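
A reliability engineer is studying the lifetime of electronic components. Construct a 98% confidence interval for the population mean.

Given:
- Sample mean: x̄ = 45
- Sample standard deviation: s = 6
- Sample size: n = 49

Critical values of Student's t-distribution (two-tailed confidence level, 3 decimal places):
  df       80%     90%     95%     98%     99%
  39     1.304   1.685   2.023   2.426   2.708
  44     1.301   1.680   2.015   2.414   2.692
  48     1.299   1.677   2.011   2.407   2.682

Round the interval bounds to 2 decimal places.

The population standard deviation σ is unknown (only the sample standard deviation s is given), so use a t-interval with df = n - 1 = 49 - 1 = 48.

For 98% confidence with df = 48, t* = 2.407 (from t-table)

Standard error: SE = s/√n = 6/√49 = 0.857143

Margin of error: E = t* × SE = 2.407 × 0.857143 = 2.0631

T-interval: x̄ ± E = 45 ± 2.0631 = (42.9369, 47.0631)

Rounded to 2 decimal places:

(42.94, 47.06)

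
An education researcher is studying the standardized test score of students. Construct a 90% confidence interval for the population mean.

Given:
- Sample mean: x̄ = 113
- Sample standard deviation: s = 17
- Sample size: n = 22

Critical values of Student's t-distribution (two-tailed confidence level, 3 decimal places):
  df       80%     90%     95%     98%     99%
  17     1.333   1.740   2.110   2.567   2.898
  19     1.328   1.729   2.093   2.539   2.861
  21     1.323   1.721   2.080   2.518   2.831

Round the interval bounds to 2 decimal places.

The population standard deviation σ is unknown (only the sample standard deviation s is given), so use a t-interval with df = n - 1 = 22 - 1 = 21.

For 90% confidence with df = 21, t* = 1.721 (from t-table)

Standard error: SE = s/√n = 17/√22 = 3.624412

Margin of error: E = t* × SE = 1.721 × 3.624412 = 6.2376

T-interval: x̄ ± E = 113 ± 6.2376 = (106.7624, 119.2376)

Rounded to 2 decimal places:

(106.76, 119.24)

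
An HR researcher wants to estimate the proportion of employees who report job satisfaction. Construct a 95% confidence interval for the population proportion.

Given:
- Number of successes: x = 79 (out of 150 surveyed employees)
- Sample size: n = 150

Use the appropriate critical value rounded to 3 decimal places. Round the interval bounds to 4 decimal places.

Sample proportion: p̂ = 79/150 = 0.526667

Check conditions for normal approximation:
  np̂ = 79 ≥ 10 ✓
  n(1-p̂) = 71 ≥ 10 ✓

The sample is large enough, so use a z-interval (normal approximation) for the proportion.

For 95% confidence, z* = 1.96 (from standard normal table)

Standard error: SE = √(p̂(1-p̂)/n) = √(0.526667×0.473333/150) = 0.04076673

Margin of error: E = z* × SE = 1.96 × 0.04076673 = 0.079903

Z-interval: p̂ ± E = 0.526667 ± 0.079903 = (0.446764, 0.606569)

Rounded to 4 decimal places:

(0.4468, 0.6066)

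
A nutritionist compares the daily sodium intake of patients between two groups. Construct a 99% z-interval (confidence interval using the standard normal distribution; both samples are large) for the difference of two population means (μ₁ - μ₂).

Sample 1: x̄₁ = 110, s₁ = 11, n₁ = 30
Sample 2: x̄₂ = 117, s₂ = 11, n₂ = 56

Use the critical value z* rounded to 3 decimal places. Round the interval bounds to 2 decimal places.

Both samples are large (n₁ = 30 ≥ 30, n₂ = 56 ≥ 30), so a z-interval for the difference of means applies.

Point estimate: x̄₁ - x̄₂ = 110 - 117 = -7

Standard error: SE = √(s₁²/n₁ + s₂²/n₂)
= √(11²/30 + 11²/56)
= √(4.033333 + 2.160714)
= 2.488784

For 99% confidence, z* = 2.576 (from standard normal table)
Margin of error: E = z* × SE = 2.576 × 2.488784 = 6.4111

Z-interval: (x̄₁ - x̄₂) ± E = -7 ± 6.4111 = (-13.4111, -0.5889)

Rounded to 2 decimal places:

(-13.41, -0.59)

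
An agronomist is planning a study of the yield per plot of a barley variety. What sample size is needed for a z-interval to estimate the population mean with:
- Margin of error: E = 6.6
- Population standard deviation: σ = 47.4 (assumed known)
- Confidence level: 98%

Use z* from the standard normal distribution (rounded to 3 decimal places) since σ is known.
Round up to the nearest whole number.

Using z* since population σ is known (z-interval formula).

For 98% confidence, z* = 2.326 (from standard normal table)

Sample size formula for z-interval: n = (z*σ/E)²

n = (2.326 × 47.4 / 6.6)²
  = (16.704909)²
  = 279.0540

Round up to the nearest whole number: n = 280

280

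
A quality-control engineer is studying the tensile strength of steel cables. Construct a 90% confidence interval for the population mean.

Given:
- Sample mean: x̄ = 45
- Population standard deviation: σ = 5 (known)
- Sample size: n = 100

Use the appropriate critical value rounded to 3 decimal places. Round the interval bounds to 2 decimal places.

The population standard deviation σ is known, so use a z-interval (standard normal critical value).

For 90% confidence, z* = 1.645 (from standard normal table)

Standard error: SE = σ/√n = 5/√100 = 0.500000

Margin of error: E = z* × SE = 1.645 × 0.500000 = 0.8225

Z-interval: x̄ ± E = 45 ± 0.8225 = (44.1775, 45.8225)

Rounded to 2 decimal places:

(44.18, 45.82)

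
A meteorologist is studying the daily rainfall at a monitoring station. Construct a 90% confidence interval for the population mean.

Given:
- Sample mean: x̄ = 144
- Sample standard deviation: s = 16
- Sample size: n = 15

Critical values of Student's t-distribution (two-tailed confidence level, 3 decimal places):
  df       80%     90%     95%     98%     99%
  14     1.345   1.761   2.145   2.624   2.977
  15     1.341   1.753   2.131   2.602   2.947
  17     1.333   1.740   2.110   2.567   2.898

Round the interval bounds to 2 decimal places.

The population standard deviation σ is unknown (only the sample standard deviation s is given), so use a t-interval with df = n - 1 = 15 - 1 = 14.

For 90% confidence with df = 14, t* = 1.761 (from t-table)

Standard error: SE = s/√n = 16/√15 = 4.1311822

Margin of error: E = t* × SE = 1.761 × 4.1311822 = 7.27501

T-interval: x̄ ± E = 144 ± 7.27501 = (136.72499, 151.27501)

Rounded to 2 decimal places:

(136.72, 151.28)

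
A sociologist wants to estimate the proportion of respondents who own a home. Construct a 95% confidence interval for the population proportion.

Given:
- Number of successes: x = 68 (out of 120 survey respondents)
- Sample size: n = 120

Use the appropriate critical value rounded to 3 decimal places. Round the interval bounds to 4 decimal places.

Sample proportion: p̂ = 68/120 = 0.566667

Check conditions for normal approximation:
  np̂ = 68 ≥ 10 ✓
  n(1-p̂) = 52 ≥ 10 ✓

The sample is large enough, so use a z-interval (normal approximation) for the proportion.

For 95% confidence, z* = 1.96 (from standard normal table)

Standard error: SE = √(p̂(1-p̂)/n) = √(0.566667×0.433333/120) = 0.04523601

Margin of error: E = z* × SE = 1.96 × 0.04523601 = 0.088663

Z-interval: p̂ ± E = 0.566667 ± 0.088663 = (0.478004, 0.655329)

Rounded to 4 decimal places:

(0.4780, 0.6553)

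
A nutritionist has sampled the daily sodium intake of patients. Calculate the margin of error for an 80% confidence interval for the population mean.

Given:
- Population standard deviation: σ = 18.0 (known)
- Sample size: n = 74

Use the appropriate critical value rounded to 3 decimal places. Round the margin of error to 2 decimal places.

The population standard deviation σ is known, so use the z-interval margin of error formula.

For 80% confidence, z* = 1.282 (from standard normal table)

Margin of error formula for z-interval: E = z* × σ/√n

E = 1.282 × 18.0/√74
  = 1.282 × 2.092457
  = 2.6825

Rounded to 2 decimal places:

2.68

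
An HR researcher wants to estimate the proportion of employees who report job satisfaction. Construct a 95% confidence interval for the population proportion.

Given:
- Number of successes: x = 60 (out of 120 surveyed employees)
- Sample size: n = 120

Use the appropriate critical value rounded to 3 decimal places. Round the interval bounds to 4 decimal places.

Sample proportion: p̂ = 60/120 = 0.500000

Check conditions for normal approximation:
  np̂ = 60 ≥ 10 ✓
  n(1-p̂) = 60 ≥ 10 ✓

The sample is large enough, so use a z-interval (normal approximation) for the proportion.

For 95% confidence, z* = 1.96 (from standard normal table)

Standard error: SE = √(p̂(1-p̂)/n) = √(0.500000×0.500000/120) = 0.04564355

Margin of error: E = z* × SE = 1.96 × 0.04564355 = 0.089461

Z-interval: p̂ ± E = 0.500000 ± 0.089461 = (0.410539, 0.589461)

Rounded to 4 decimal places:

(0.4105, 0.5895)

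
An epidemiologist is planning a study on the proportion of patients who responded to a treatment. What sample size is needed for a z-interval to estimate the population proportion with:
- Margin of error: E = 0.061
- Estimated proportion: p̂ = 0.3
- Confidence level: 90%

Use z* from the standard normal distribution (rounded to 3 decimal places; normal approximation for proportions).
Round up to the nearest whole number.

Using z* for proportion z-interval (normal approximation).

For 90% confidence, z* = 1.645 (from standard normal table)

Sample size formula for proportion z-interval: n = z*²p̂(1-p̂)/E²

n = 1.645² × 0.3 × 0.7 / 0.061²
  = 2.706025 × 0.21 / 0.003721
  = 152.7184

Round up to the nearest whole number: n = 153

153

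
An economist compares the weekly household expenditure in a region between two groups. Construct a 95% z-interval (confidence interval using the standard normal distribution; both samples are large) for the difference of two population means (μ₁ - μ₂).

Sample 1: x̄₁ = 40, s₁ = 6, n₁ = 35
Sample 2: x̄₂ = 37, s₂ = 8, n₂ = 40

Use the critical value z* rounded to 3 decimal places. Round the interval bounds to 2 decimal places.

Both samples are large (n₁ = 35 ≥ 30, n₂ = 40 ≥ 30), so a z-interval for the difference of means applies.

Point estimate: x̄₁ - x̄₂ = 40 - 37 = 3

Standard error: SE = √(s₁²/n₁ + s₂²/n₂)
= √(6²/35 + 8²/40)
= √(1.028571 + 1.600000)
= 1.621287

For 95% confidence, z* = 1.96 (from standard normal table)
Margin of error: E = z* × SE = 1.96 × 1.621287 = 3.1777

Z-interval: (x̄₁ - x̄₂) ± E = 3 ± 3.1777 = (-0.1777, 6.1777)

Rounded to 2 decimal places:

(-0.18, 6.18)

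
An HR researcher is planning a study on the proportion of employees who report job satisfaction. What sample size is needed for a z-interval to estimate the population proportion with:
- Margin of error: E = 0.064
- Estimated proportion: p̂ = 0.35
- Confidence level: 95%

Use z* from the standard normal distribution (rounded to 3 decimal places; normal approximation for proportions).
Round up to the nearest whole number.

Using z* for proportion z-interval (normal approximation).

For 95% confidence, z* = 1.96 (from standard normal table)

Sample size formula for proportion z-interval: n = z*²p̂(1-p̂)/E²

n = 1.96² × 0.35 × 0.65 / 0.064²
  = 3.8416 × 0.2275 / 0.004096
  = 213.3701

Round up to the nearest whole number: n = 214

214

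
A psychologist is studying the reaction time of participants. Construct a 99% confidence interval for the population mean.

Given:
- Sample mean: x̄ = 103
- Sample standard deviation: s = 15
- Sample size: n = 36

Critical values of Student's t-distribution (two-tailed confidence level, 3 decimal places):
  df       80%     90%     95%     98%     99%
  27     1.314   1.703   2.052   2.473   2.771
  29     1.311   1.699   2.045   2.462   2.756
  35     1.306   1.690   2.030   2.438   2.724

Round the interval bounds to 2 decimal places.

The population standard deviation σ is unknown (only the sample standard deviation s is given), so use a t-interval with df = n - 1 = 36 - 1 = 35.

For 99% confidence with df = 35, t* = 2.724 (from t-table)

Standard error: SE = s/√n = 15/√36 = 2.500000

Margin of error: E = t* × SE = 2.724 × 2.500000 = 6.8100

T-interval: x̄ ± E = 103 ± 6.8100 = (96.1900, 109.8100)

Rounded to 2 decimal places:

(96.19, 109.81)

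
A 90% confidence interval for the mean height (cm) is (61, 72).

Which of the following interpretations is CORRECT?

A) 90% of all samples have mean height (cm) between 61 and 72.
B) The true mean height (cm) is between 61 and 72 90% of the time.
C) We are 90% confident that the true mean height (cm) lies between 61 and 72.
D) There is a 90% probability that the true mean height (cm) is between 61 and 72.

A confidence interval represents our confidence in the procedure, not a probability statement about the parameter.

Key concept: If we repeated this sampling process many times and computed a 90% CI each time, about 90% of those intervals would contain the true population parameter.

For this specific interval (61, 72):
- Midpoint (point estimate): 66.5
- Margin of error: 5.5

The correct interpretation is the one stating confidence that the true parameter lies in the interval — option C.

C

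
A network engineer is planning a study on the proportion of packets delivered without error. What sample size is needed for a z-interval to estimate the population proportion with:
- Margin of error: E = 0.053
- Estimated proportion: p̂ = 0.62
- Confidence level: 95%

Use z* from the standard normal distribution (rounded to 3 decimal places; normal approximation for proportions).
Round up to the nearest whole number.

Using z* for proportion z-interval (normal approximation).

For 95% confidence, z* = 1.96 (from standard normal table)

Sample size formula for proportion z-interval: n = z*²p̂(1-p̂)/E²

n = 1.96² × 0.62 × 0.38 / 0.053²
  = 3.8416 × 0.2356 / 0.002809
  = 322.2075

Round up to the nearest whole number: n = 323

323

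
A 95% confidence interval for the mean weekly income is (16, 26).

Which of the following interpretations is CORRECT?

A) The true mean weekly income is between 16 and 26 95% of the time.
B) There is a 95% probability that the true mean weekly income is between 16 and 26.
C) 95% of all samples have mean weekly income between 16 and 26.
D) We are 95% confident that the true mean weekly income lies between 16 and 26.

A confidence interval represents our confidence in the procedure, not a probability statement about the parameter.

Key concept: If we repeated this sampling process many times and computed a 95% CI each time, about 95% of those intervals would contain the true population parameter.

For this specific interval (16, 26):
- Midpoint (point estimate): 21
- Margin of error: 5

The correct interpretation is the one stating confidence that the true parameter lies in the interval — option D.

D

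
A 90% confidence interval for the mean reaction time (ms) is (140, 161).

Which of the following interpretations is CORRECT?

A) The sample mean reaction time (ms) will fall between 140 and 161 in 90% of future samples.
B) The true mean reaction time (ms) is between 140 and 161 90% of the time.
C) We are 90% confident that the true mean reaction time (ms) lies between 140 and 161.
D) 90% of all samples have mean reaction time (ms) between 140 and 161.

A confidence interval represents our confidence in the procedure, not a probability statement about the parameter.

Key concept: If we repeated this sampling process many times and computed a 90% CI each time, about 90% of those intervals would contain the true population parameter.

For this specific interval (140, 161):
- Midpoint (point estimate): 150.5
- Margin of error: 10.5

The correct interpretation is the one stating confidence that the true parameter lies in the interval — option C.

C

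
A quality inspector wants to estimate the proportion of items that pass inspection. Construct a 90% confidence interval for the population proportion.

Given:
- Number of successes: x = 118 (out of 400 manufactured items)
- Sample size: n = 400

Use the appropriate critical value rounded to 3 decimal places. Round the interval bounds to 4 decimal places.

Sample proportion: p̂ = 118/400 = 0.295000

Check conditions for normal approximation:
  np̂ = 118 ≥ 10 ✓
  n(1-p̂) = 282 ≥ 10 ✓

The sample is large enough, so use a z-interval (normal approximation) for the proportion.

For 90% confidence, z* = 1.645 (from standard normal table)

Standard error: SE = √(p̂(1-p̂)/n) = √(0.295000×0.705000/400) = 0.02280214

Margin of error: E = z* × SE = 1.645 × 0.02280214 = 0.037510

Z-interval: p̂ ± E = 0.295000 ± 0.037510 = (0.257490, 0.332510)

Rounded to 4 decimal places:

(0.2575, 0.3325)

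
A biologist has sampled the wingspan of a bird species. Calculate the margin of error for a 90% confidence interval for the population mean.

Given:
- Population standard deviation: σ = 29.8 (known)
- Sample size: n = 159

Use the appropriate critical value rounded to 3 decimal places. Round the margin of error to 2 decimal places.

The population standard deviation σ is known, so use the z-interval margin of error formula.

For 90% confidence, z* = 1.645 (from standard normal table)

Margin of error formula for z-interval: E = z* × σ/√n

E = 1.645 × 29.8/√159
  = 1.645 × 2.363294
  = 3.8876

Rounded to 2 decimal places:

3.89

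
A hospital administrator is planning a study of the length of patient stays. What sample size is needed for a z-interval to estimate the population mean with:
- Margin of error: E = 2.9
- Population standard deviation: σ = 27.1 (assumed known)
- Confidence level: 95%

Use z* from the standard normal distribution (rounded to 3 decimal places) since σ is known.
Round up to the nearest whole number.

Using z* since population σ is known (z-interval formula).

For 95% confidence, z* = 1.96 (from standard normal table)

Sample size formula for z-interval: n = (z*σ/E)²

n = (1.96 × 27.1 / 2.9)²
  = (18.315862)²
  = 335.4708

Round up to the nearest whole number: n = 336

336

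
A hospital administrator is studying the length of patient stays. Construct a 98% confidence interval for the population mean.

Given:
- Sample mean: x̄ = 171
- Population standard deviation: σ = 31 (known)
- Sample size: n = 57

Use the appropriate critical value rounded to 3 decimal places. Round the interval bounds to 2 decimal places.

The population standard deviation σ is known, so use a z-interval (standard normal critical value).

For 98% confidence, z* = 2.326 (from standard normal table)

Standard error: SE = σ/√n = 31/√57 = 4.106050

Margin of error: E = z* × SE = 2.326 × 4.106050 = 9.5507

Z-interval: x̄ ± E = 171 ± 9.5507 = (161.4493, 180.5507)

Rounded to 2 decimal places:

(161.45, 180.55)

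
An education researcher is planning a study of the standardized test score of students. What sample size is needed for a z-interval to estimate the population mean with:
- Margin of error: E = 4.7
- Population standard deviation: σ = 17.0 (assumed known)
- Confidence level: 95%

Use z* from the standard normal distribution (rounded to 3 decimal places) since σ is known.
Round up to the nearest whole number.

Using z* since population σ is known (z-interval formula).

For 95% confidence, z* = 1.96 (from standard normal table)

Sample size formula for z-interval: n = (z*σ/E)²

n = (1.96 × 17.0 / 4.7)²
  = (7.089362)²
  = 50.2590

Round up to the nearest whole number: n = 51

51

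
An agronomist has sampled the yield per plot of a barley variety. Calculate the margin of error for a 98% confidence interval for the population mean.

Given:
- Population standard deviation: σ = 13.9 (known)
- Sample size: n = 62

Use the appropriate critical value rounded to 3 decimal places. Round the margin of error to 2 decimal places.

The population standard deviation σ is known, so use the z-interval margin of error formula.

For 98% confidence, z* = 2.326 (from standard normal table)

Margin of error formula for z-interval: E = z* × σ/√n

E = 2.326 × 13.9/√62
  = 2.326 × 1.765302
  = 4.1061

Rounded to 2 decimal places:

4.11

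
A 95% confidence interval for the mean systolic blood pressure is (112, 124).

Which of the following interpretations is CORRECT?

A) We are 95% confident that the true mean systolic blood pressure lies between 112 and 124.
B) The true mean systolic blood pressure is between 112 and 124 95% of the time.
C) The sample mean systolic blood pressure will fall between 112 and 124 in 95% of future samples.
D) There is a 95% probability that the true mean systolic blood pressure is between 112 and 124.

A confidence interval represents our confidence in the procedure, not a probability statement about the parameter.

Key concept: If we repeated this sampling process many times and computed a 95% CI each time, about 95% of those intervals would contain the true population parameter.

For this specific interval (112, 124):
- Midpoint (point estimate): 118
- Margin of error: 6

The correct interpretation is the one stating confidence that the true parameter lies in the interval — option A.

A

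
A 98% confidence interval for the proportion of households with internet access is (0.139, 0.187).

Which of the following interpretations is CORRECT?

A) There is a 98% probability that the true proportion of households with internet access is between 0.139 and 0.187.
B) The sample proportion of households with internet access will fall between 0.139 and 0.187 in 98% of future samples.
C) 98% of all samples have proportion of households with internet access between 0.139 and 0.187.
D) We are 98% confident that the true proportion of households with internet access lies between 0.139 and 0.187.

A confidence interval represents our confidence in the procedure, not a probability statement about the parameter.

Key concept: If we repeated this sampling process many times and computed a 98% CI each time, about 98% of those intervals would contain the true population parameter.

For this specific interval (0.139, 0.187):
- Midpoint (point estimate): 0.163
- Margin of error: 0.024

The correct interpretation is the one stating confidence that the true parameter lies in the interval — option D.

D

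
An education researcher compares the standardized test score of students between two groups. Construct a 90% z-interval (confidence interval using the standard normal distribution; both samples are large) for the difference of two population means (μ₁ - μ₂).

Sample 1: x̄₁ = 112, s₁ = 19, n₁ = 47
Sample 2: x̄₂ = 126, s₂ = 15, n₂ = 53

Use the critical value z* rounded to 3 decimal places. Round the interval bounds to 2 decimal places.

Both samples are large (n₁ = 47 ≥ 30, n₂ = 53 ≥ 30), so a z-interval for the difference of means applies.

Point estimate: x̄₁ - x̄₂ = 112 - 126 = -14

Standard error: SE = √(s₁²/n₁ + s₂²/n₂)
= √(19²/47 + 15²/53)
= √(7.680851 + 4.245283)
= 3.453424

For 90% confidence, z* = 1.645 (from standard normal table)
Margin of error: E = z* × SE = 1.645 × 3.453424 = 5.6809

Z-interval: (x̄₁ - x̄₂) ± E = -14 ± 5.6809 = (-19.6809, -8.3191)

Rounded to 2 decimal places:

(-19.68, -8.32)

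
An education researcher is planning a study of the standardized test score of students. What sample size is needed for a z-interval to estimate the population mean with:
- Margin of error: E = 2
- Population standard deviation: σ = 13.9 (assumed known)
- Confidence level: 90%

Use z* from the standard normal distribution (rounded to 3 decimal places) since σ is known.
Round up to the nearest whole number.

Using z* since population σ is known (z-interval formula).

For 90% confidence, z* = 1.645 (from standard normal table)

Sample size formula for z-interval: n = (z*σ/E)²

n = (1.645 × 13.9 / 2)²
  = (11.432750)²
  = 130.7078

Round up to the nearest whole number: n = 131

131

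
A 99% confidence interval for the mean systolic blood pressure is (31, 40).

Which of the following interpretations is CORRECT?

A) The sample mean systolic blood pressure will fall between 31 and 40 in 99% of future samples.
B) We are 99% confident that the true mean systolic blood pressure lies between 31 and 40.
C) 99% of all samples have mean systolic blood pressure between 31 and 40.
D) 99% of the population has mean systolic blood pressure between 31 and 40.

A confidence interval represents our confidence in the procedure, not a probability statement about the parameter.

Key concept: If we repeated this sampling process many times and computed a 99% CI each time, about 99% of those intervals would contain the true population parameter.

For this specific interval (31, 40):
- Midpoint (point estimate): 35.5
- Margin of error: 4.5

The correct interpretation is the one stating confidence that the true parameter lies in the interval — option B.

B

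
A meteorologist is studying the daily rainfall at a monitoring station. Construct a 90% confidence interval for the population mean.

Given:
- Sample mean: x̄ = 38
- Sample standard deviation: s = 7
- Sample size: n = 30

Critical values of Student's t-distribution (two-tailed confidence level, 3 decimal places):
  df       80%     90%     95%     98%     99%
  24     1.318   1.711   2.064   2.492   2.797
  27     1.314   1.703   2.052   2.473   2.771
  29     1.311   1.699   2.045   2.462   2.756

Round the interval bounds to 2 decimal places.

The population standard deviation σ is unknown (only the sample standard deviation s is given), so use a t-interval with df = n - 1 = 30 - 1 = 29.

For 90% confidence with df = 29, t* = 1.699 (from t-table)

Standard error: SE = s/√n = 7/√30 = 1.278019

Margin of error: E = t* × SE = 1.699 × 1.278019 = 2.1714

T-interval: x̄ ± E = 38 ± 2.1714 = (35.8286, 40.1714)

Rounded to 2 decimal places:

(35.83, 40.17)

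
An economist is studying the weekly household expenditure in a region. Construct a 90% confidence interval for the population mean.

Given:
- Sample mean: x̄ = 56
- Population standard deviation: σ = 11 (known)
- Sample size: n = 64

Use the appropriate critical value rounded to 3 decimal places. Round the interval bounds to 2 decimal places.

The population standard deviation σ is known, so use a z-interval (standard normal critical value).

For 90% confidence, z* = 1.645 (from standard normal table)

Standard error: SE = σ/√n = 11/√64 = 1.375000

Margin of error: E = z* × SE = 1.645 × 1.375000 = 2.2619

Z-interval: x̄ ± E = 56 ± 2.2619 = (53.7381, 58.2619)

Rounded to 2 decimal places:

(53.74, 58.26)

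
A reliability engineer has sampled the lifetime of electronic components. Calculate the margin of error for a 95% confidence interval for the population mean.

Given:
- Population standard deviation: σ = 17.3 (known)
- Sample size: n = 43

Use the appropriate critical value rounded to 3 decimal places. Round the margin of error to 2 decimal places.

The population standard deviation σ is known, so use the z-interval margin of error formula.

For 95% confidence, z* = 1.96 (from standard normal table)

Margin of error formula for z-interval: E = z* × σ/√n

E = 1.96 × 17.3/√43
  = 1.96 × 2.638225
  = 5.1709

Rounded to 2 decimal places:

5.17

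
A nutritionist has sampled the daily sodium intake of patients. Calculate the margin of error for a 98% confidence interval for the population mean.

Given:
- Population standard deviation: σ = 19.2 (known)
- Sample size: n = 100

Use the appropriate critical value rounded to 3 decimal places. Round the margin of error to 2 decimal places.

The population standard deviation σ is known, so use the z-interval margin of error formula.

For 98% confidence, z* = 2.326 (from standard normal table)

Margin of error formula for z-interval: E = z* × σ/√n

E = 2.326 × 19.2/√100
  = 2.326 × 1.920000
  = 4.4659

Rounded to 2 decimal places:

4.47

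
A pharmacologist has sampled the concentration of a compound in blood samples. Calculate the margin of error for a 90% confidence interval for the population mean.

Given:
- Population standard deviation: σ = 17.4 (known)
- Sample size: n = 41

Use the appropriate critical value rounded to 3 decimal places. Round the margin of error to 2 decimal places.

The population standard deviation σ is known, so use the z-interval margin of error formula.

For 90% confidence, z* = 1.645 (from standard normal table)

Margin of error formula for z-interval: E = z* × σ/√n

E = 1.645 × 17.4/√41
  = 1.645 × 2.717423
  = 4.4702

Rounded to 2 decimal places:

4.47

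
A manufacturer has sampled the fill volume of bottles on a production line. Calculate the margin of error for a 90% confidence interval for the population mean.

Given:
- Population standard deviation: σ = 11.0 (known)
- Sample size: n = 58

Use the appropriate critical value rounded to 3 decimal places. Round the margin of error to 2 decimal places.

The population standard deviation σ is known, so use the z-interval margin of error formula.

For 90% confidence, z* = 1.645 (from standard normal table)

Margin of error formula for z-interval: E = z* × σ/√n

E = 1.645 × 11.0/√58
  = 1.645 × 1.444371
  = 2.3760

Rounded to 2 decimal places:

2.38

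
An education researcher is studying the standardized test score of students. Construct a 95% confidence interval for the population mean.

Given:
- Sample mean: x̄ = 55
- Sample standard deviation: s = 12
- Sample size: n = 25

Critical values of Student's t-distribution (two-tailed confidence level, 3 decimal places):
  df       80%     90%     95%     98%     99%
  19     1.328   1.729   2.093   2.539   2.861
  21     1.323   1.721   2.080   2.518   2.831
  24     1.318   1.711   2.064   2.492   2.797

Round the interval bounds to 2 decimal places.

The population standard deviation σ is unknown (only the sample standard deviation s is given), so use a t-interval with df = n - 1 = 25 - 1 = 24.

For 95% confidence with df = 24, t* = 2.064 (from t-table)

Standard error: SE = s/√n = 12/√25 = 2.400000

Margin of error: E = t* × SE = 2.064 × 2.400000 = 4.9536

T-interval: x̄ ± E = 55 ± 4.9536 = (50.0464, 59.9536)

Rounded to 2 decimal places:

(50.05, 59.95)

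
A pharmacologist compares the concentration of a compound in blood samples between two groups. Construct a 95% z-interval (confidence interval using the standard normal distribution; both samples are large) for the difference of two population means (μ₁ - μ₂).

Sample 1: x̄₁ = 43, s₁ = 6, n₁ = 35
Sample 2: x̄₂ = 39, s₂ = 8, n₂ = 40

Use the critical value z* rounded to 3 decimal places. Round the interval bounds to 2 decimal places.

Both samples are large (n₁ = 35 ≥ 30, n₂ = 40 ≥ 30), so a z-interval for the difference of means applies.

Point estimate: x̄₁ - x̄₂ = 43 - 39 = 4

Standard error: SE = √(s₁²/n₁ + s₂²/n₂)
= √(6²/35 + 8²/40)
= √(1.028571 + 1.600000)
= 1.621287

For 95% confidence, z* = 1.96 (from standard normal table)
Margin of error: E = z* × SE = 1.96 × 1.621287 = 3.1777

Z-interval: (x̄₁ - x̄₂) ± E = 4 ± 3.1777 = (0.8223, 7.1777)

Rounded to 2 decimal places:

(0.82, 7.18)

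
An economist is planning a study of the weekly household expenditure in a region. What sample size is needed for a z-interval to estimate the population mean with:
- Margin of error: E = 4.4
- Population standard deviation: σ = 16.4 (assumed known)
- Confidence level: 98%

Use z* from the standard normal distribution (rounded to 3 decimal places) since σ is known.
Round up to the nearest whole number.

Using z* since population σ is known (z-interval formula).

For 98% confidence, z* = 2.326 (from standard normal table)

Sample size formula for z-interval: n = (z*σ/E)²

n = (2.326 × 16.4 / 4.4)²
  = (8.669636)²
  = 75.1626

Round up to the nearest whole number: n = 76

76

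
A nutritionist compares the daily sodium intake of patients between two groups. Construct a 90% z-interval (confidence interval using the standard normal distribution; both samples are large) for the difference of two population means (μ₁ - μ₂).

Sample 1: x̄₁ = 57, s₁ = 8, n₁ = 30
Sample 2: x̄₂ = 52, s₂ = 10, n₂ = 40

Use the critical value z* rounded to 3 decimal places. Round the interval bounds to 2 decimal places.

Both samples are large (n₁ = 30 ≥ 30, n₂ = 40 ≥ 30), so a z-interval for the difference of means applies.

Point estimate: x̄₁ - x̄₂ = 57 - 52 = 5

Standard error: SE = √(s₁²/n₁ + s₂²/n₂)
= √(8²/30 + 10²/40)
= √(2.133333 + 2.500000)
= 2.152518

For 90% confidence, z* = 1.645 (from standard normal table)
Margin of error: E = z* × SE = 1.645 × 2.152518 = 3.5409

Z-interval: (x̄₁ - x̄₂) ± E = 5 ± 3.5409 = (1.4591, 8.5409)

Rounded to 2 decimal places:

(1.46, 8.54)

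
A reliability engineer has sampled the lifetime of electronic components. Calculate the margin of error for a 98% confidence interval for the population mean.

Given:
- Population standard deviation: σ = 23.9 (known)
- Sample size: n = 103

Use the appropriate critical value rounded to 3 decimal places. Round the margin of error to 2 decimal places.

The population standard deviation σ is known, so use the z-interval margin of error formula.

For 98% confidence, z* = 2.326 (from standard normal table)

Margin of error formula for z-interval: E = z* × σ/√n

E = 2.326 × 23.9/√103
  = 2.326 × 2.354937
  = 5.4776

Rounded to 2 decimal places:

5.48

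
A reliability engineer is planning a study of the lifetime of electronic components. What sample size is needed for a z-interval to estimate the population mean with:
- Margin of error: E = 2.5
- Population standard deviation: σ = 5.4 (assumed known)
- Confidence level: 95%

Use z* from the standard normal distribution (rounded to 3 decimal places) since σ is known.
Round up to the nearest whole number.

Using z* since population σ is known (z-interval formula).

For 95% confidence, z* = 1.96 (from standard normal table)

Sample size formula for z-interval: n = (z*σ/E)²

n = (1.96 × 5.4 / 2.5)²
  = (4.233600)²
  = 17.9234

Round up to the nearest whole number: n = 18

18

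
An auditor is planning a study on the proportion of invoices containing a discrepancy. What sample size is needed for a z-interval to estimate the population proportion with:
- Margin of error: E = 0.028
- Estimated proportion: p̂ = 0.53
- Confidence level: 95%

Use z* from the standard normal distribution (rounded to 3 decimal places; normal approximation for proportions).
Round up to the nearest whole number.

Using z* for proportion z-interval (normal approximation).

For 95% confidence, z* = 1.96 (from standard normal table)

Sample size formula for proportion z-interval: n = z*²p̂(1-p̂)/E²

n = 1.96² × 0.53 × 0.47 / 0.028²
  = 3.8416 × 0.2491 / 0.000784
  = 1220.5900

Round up to the nearest whole number: n = 1221

1221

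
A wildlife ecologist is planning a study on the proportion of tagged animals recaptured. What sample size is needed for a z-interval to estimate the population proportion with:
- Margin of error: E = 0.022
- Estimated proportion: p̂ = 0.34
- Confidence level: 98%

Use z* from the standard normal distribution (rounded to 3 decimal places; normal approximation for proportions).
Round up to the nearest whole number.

Using z* for proportion z-interval (normal approximation).

For 98% confidence, z* = 2.326 (from standard normal table)

Sample size formula for proportion z-interval: n = z*²p̂(1-p̂)/E²

n = 2.326² × 0.34 × 0.66 / 0.022²
  = 5.410276 × 0.2244 / 0.000484
  = 2508.4007

Round up to the nearest whole number: n = 2509

2509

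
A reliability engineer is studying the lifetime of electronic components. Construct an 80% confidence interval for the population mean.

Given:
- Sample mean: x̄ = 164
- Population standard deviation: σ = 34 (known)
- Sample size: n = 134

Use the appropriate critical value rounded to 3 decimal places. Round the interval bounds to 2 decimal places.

The population standard deviation σ is known, so use a z-interval (standard normal critical value).

For 80% confidence, z* = 1.282 (from standard normal table)

Standard error: SE = σ/√n = 34/√134 = 2.937153

Margin of error: E = z* × SE = 1.282 × 2.937153 = 3.7654

Z-interval: x̄ ± E = 164 ± 3.7654 = (160.2346, 167.7654)

Rounded to 2 decimal places:

(160.23, 167.77)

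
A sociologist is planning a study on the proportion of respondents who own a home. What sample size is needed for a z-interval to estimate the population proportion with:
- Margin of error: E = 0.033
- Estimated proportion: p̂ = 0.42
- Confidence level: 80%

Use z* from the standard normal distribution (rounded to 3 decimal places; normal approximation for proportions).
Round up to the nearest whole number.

Using z* for proportion z-interval (normal approximation).

For 80% confidence, z* = 1.282 (from standard normal table)

Sample size formula for proportion z-interval: n = z*²p̂(1-p̂)/E²

n = 1.282² × 0.42 × 0.58 / 0.033²
  = 1.643524 × 0.2436 / 0.001089
  = 367.6423

Round up to the nearest whole number: n = 368

368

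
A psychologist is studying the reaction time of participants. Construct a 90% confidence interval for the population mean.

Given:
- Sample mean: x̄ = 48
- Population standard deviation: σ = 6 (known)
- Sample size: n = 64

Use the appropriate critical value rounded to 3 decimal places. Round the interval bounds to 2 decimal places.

The population standard deviation σ is known, so use a z-interval (standard normal critical value).

For 90% confidence, z* = 1.645 (from standard normal table)

Standard error: SE = σ/√n = 6/√64 = 0.750000

Margin of error: E = z* × SE = 1.645 × 0.750000 = 1.2338

Z-interval: x̄ ± E = 48 ± 1.2338 = (46.7662, 49.2338)

Rounded to 2 decimal places:

(46.77, 49.23)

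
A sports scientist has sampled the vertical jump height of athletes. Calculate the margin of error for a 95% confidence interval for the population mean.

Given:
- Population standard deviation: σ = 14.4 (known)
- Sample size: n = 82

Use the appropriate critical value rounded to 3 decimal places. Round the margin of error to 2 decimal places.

The population standard deviation σ is known, so use the z-interval margin of error formula.

For 95% confidence, z* = 1.96 (from standard normal table)

Margin of error formula for z-interval: E = z* × σ/√n

E = 1.96 × 14.4/√82
  = 1.96 × 1.590214
  = 3.1168

Rounded to 2 decimal places:

3.12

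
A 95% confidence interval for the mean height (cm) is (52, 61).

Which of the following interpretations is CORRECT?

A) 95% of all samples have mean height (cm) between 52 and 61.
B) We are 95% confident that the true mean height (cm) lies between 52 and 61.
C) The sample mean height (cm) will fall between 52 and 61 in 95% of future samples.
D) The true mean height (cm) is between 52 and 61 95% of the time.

A confidence interval represents our confidence in the procedure, not a probability statement about the parameter.

Key concept: If we repeated this sampling process many times and computed a 95% CI each time, about 95% of those intervals would contain the true population parameter.

For this specific interval (52, 61):
- Midpoint (point estimate): 56.5
- Margin of error: 4.5

The correct interpretation is the one stating confidence that the true parameter lies in the interval — option B.

B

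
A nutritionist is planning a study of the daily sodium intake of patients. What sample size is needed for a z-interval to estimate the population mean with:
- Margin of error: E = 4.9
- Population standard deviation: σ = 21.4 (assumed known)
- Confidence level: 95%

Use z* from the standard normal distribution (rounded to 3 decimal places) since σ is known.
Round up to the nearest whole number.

Using z* since population σ is known (z-interval formula).

For 95% confidence, z* = 1.96 (from standard normal table)

Sample size formula for z-interval: n = (z*σ/E)²

n = (1.96 × 21.4 / 4.9)²
  = (8.560000)²
  = 73.2736

Round up to the nearest whole number: n = 74

74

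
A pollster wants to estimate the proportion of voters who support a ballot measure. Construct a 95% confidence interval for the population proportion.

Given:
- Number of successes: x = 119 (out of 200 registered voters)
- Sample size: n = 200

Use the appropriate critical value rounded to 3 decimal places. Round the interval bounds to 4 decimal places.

Sample proportion: p̂ = 119/200 = 0.595000

Check conditions for normal approximation:
  np̂ = 119 ≥ 10 ✓
  n(1-p̂) = 81 ≥ 10 ✓

The sample is large enough, so use a z-interval (normal approximation) for the proportion.

For 95% confidence, z* = 1.96 (from standard normal table)

Standard error: SE = √(p̂(1-p̂)/n) = √(0.595000×0.405000/200) = 0.03471131

Margin of error: E = z* × SE = 1.96 × 0.03471131 = 0.068034

Z-interval: p̂ ± E = 0.595000 ± 0.068034 = (0.526966, 0.663034)

Rounded to 4 decimal places:

(0.5270, 0.6630)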